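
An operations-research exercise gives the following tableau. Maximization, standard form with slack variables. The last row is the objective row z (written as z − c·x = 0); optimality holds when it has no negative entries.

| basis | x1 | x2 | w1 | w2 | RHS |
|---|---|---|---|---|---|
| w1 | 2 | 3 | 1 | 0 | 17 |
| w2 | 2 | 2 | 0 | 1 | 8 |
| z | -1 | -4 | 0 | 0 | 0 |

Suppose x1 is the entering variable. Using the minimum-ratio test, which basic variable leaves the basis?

Column x1 entries and ratios — w1: 17/2 = 17/2; w2: 8/2 = 4.
Smallest ratio is 4 in the row of w2, so w2 leaves.

w2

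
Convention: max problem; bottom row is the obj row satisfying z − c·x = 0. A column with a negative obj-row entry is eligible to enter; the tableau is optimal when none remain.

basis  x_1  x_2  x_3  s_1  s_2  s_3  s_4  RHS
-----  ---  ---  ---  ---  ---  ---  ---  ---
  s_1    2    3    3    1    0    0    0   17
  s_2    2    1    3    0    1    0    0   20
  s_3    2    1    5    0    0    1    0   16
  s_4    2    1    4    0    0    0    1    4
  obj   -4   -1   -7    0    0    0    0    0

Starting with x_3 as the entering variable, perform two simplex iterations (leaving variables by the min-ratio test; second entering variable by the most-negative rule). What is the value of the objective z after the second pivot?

8

Ratio test on column x_3 — row 1: 17/3 = 17/3; row 2: 20/3 = 20/3; row 3: 16/5 = 16/5; row 4: 4/4 = 1. Minimum is 1 at row 4 (s_4 leaves); pivot element 4.
Pivot on row 4; the obj-row RHS becomes 0 − (-7)·1 = 7.
Next entering variable (most negative obj-row entry -1/2): x_1.
Ratio test on column x_1 — row 1: 14/(1/2) = 28; row 2: 17/(1/2) = 34; row 3: entry -1/2 ≤ 0; row 4: 1/(1/2) = 2. Minimum is 2 at row 4 (x_3 leaves); pivot element 1/2.
After the second pivot the obj-row RHS is 7 − (-1/2)·2 = 8.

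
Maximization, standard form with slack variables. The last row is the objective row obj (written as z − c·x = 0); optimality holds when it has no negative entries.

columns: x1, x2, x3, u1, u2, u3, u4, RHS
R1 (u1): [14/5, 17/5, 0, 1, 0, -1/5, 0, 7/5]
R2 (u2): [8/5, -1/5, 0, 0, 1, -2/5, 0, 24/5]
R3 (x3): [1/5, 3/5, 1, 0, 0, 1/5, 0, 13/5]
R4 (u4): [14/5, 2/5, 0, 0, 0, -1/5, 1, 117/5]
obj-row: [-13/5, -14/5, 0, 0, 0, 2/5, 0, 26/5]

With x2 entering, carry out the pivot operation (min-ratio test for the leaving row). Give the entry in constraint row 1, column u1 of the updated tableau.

5/17

Ratio test on column x2 — row 1: (7/5)/(17/5) = 7/17; row 2: entry -1/5 ≤ 0; row 3: (13/5)/(3/5) = 13/3; row 4: (117/5)/(2/5) = 117/2. Minimum is 7/17 at row 1 (u1 leaves); pivot element 17/5.
Divide row 1 by 17/5; eliminate column x2 from the other rows.
In the new row 1, the u1 entry is the old entry divided by the pivot: 1/(17/5) = 5/17.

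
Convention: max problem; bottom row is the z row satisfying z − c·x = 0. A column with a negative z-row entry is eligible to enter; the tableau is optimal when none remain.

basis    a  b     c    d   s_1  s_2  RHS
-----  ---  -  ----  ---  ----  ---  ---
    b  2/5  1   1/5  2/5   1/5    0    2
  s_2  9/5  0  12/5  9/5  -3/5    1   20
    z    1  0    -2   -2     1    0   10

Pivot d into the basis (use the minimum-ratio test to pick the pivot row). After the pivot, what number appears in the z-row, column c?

-1

Ratio test on column d — row 1: 2/(2/5) = 5; row 2: 20/(9/5) = 100/9. Minimum is 5 at row 1 (b leaves); pivot element 2/5.
Divide row 1 by 2/5; eliminate column d from the other rows.
z-row update in column c: -2 − (-2)·(1/2) = -1.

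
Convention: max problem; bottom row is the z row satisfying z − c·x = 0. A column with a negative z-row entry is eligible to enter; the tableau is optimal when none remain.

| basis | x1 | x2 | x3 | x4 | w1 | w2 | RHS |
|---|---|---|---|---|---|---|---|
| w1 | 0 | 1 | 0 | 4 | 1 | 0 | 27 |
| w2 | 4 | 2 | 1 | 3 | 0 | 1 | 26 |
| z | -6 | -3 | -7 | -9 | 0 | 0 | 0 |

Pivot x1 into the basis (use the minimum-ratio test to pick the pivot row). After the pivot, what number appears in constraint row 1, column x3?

Ratio test on column x1 — row 1: entry 0 ≤ 0; row 2: 26/4 = 13/2. Minimum is 13/2 at row 2 (w2 leaves); pivot element 4.
Divide row 2 by 4; eliminate column x1 from the other rows.
Row 1 update in column x3: 0 − 0·(1/4) = 0.

0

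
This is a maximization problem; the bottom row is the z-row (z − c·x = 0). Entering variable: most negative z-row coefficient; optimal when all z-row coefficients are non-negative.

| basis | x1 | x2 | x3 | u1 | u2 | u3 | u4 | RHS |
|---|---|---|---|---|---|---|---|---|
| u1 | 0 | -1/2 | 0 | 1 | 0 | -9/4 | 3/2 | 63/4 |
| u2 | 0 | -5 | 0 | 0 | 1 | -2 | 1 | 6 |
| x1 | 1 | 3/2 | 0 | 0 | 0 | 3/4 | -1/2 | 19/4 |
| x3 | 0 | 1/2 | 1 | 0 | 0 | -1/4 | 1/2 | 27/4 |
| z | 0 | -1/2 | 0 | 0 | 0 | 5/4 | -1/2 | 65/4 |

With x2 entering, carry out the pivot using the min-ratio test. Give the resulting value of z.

107/6

Ratio test on column x2 — row 1: entry -1/2 ≤ 0; row 2: entry -5 ≤ 0; row 3: (19/4)/(3/2) = 19/6; row 4: (27/4)/(1/2) = 27/2. Minimum is 19/6 at row 3 (x1 leaves); pivot element 3/2.
Pivot on row 3; the z-row RHS becomes 65/4 − (-1/2)·(19/6) = 107/6.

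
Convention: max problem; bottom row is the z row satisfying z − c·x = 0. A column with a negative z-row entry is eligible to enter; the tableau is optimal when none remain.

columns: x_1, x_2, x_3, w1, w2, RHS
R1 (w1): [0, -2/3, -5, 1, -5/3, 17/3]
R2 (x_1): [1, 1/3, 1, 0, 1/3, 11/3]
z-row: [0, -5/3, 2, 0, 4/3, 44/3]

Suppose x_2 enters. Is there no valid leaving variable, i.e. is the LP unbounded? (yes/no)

no

Column x_2 has positive entries in row(s) 2, so the ratio test bounds it — not unbounded.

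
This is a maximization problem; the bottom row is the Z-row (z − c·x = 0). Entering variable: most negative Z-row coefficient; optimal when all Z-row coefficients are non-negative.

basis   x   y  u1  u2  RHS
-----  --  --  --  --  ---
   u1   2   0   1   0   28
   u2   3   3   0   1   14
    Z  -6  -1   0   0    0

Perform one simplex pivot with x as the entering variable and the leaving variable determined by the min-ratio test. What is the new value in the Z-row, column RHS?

28

Ratio test on column x — row 1: 28/2 = 14; row 2: 14/3 = 14/3. Minimum is 14/3 at row 2 (u2 leaves); pivot element 3.
Divide row 2 by 3; eliminate column x from the other rows.
Z-row update in column RHS: 0 − (-6)·(14/3) = 28.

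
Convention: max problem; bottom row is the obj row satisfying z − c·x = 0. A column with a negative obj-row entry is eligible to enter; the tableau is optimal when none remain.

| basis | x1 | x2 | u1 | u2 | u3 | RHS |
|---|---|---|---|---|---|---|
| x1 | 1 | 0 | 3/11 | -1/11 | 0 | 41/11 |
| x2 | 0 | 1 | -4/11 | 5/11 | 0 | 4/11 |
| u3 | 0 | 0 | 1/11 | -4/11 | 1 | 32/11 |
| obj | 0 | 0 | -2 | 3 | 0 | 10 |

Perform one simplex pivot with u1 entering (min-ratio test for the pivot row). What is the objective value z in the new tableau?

112/3

Ratio test on column u1 — row 1: (41/11)/(3/11) = 41/3; row 2: entry -4/11 ≤ 0; row 3: (32/11)/(1/11) = 32. Minimum is 41/3 at row 1 (x1 leaves); pivot element 3/11.
Pivot on row 1; the obj-row RHS becomes 10 − (-2)·(41/3) = 112/3.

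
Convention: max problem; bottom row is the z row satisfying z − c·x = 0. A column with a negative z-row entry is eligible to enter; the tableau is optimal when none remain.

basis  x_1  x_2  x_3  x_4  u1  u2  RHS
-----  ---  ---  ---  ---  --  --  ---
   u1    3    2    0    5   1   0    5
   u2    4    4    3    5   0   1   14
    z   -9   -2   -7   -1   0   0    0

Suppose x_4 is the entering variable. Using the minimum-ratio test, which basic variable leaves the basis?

u1

Column x_4 entries and ratios — u1: 5/5 = 1; u2: 14/5 = 14/5.
Smallest ratio is 1 in the row of u1, so u1 leaves.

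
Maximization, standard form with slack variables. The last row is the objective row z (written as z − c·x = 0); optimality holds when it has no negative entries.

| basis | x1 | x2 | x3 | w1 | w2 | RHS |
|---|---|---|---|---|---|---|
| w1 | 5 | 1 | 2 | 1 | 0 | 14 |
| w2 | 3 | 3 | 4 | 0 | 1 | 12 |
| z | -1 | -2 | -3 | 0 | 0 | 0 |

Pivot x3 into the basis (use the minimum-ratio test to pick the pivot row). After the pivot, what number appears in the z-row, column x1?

Ratio test on column x3 — row 1: 14/2 = 7; row 2: 12/4 = 3. Minimum is 3 at row 2 (w2 leaves); pivot element 4.
Divide row 2 by 4; eliminate column x3 from the other rows.
z-row update in column x1: -1 − (-3)·(3/4) = 5/4.

5/4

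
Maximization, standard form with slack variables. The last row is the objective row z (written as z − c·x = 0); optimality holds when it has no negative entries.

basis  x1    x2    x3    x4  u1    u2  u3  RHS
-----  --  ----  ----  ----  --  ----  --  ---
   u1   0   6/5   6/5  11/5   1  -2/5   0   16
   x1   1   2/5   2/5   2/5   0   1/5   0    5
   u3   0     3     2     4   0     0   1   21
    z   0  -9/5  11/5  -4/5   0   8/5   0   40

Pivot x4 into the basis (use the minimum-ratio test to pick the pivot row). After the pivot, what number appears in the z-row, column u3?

1/5

Ratio test on column x4 — row 1: 16/(11/5) = 80/11; row 2: 5/(2/5) = 25/2; row 3: 21/4 = 21/4. Minimum is 21/4 at row 3 (u3 leaves); pivot element 4.
Divide row 3 by 4; eliminate column x4 from the other rows.
z-row update in column u3: 0 − (-4/5)·(1/4) = 1/5.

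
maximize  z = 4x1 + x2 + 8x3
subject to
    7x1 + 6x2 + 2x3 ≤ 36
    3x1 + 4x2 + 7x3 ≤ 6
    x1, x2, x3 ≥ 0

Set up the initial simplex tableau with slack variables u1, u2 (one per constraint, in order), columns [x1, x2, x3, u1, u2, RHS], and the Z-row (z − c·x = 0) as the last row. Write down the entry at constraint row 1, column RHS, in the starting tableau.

The RHS of constraint 1 is b_1 = 36.

36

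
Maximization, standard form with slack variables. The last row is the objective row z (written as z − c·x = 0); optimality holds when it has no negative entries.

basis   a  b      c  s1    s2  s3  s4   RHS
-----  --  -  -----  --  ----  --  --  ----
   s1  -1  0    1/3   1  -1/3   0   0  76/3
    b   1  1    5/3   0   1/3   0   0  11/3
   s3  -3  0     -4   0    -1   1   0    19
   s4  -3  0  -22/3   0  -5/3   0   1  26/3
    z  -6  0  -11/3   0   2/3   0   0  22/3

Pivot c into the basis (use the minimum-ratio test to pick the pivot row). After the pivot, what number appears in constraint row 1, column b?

-1/5

Ratio test on column c — row 1: (76/3)/(1/3) = 76; row 2: (11/3)/(5/3) = 11/5; row 3: entry -4 ≤ 0; row 4: entry -22/3 ≤ 0. Minimum is 11/5 at row 2 (b leaves); pivot element 5/3.
Divide row 2 by 5/3; eliminate column c from the other rows.
Row 1 update in column b: 0 − (1/3)·(3/5) = -1/5.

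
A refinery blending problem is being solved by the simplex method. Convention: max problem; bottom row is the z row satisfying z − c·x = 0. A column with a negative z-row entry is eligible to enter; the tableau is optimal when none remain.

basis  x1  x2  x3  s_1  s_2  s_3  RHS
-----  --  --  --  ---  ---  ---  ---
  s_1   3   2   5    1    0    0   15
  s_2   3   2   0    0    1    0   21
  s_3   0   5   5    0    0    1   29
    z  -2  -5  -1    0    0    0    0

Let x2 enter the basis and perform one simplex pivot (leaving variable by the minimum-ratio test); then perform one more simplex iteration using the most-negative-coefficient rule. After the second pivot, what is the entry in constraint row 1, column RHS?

Ratio test on column x2 — row 1: 15/2 = 15/2; row 2: 21/2 = 21/2; row 3: 29/5 = 29/5. Minimum is 29/5 at row 3 (s_3 leaves); pivot element 5.
Divide row 3 by 5; eliminate column x2 from the other rows.
Second iteration: most negative z-row entry is -2 in column x1, so x1 enters.
Ratio test on column x1 — row 1: (17/5)/3 = 17/15; row 2: (47/5)/3 = 47/15; row 3: entry 0 ≤ 0. Minimum is 17/15 at row 1 (s_1 leaves); pivot element 3.
Divide row 1 by 3; eliminate column x1 from the other rows.
After both pivots, the entry at constraint row 1, column RHS is 17/15.

17/15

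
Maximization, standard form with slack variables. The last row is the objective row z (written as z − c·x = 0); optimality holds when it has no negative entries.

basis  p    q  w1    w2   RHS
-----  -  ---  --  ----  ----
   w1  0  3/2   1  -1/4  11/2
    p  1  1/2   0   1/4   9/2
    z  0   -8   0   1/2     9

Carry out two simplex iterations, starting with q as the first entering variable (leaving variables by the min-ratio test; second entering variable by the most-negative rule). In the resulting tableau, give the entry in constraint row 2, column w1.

Ratio test on column q — row 1: (11/2)/(3/2) = 11/3; row 2: (9/2)/(1/2) = 9. Minimum is 11/3 at row 1 (w1 leaves); pivot element 3/2.
Divide row 1 by 3/2; eliminate column q from the other rows.
Second iteration: most negative z-row entry is -5/6 in column w2, so w2 enters.
Ratio test on column w2 — row 1: entry -1/6 ≤ 0; row 2: (8/3)/(1/3) = 8. Minimum is 8 at row 2 (p leaves); pivot element 1/3.
Divide row 2 by 1/3; eliminate column w2 from the other rows.
After both pivots, the entry at constraint row 2, column w1 is -1.

-1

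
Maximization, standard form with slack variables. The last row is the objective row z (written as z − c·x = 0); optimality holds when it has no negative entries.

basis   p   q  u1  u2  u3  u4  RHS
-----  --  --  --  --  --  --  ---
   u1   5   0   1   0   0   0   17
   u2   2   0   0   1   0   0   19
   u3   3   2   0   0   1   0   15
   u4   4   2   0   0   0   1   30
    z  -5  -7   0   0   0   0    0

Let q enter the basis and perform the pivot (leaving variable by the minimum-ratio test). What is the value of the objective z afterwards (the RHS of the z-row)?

Ratio test on column q — row 1: entry 0 ≤ 0; row 2: entry 0 ≤ 0; row 3: 15/2 = 15/2; row 4: 30/2 = 15. Minimum is 15/2 at row 3 (u3 leaves); pivot element 2.
Pivot on row 3; the z-row RHS becomes 0 − (-7)·(15/2) = 105/2.

105/2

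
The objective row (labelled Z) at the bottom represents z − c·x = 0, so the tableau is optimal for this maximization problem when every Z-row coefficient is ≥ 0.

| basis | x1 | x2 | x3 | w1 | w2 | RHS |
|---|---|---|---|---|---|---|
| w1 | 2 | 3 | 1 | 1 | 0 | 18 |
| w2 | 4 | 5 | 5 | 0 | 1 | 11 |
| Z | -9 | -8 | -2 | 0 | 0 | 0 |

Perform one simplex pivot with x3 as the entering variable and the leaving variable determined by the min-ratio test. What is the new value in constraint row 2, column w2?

1/5

Ratio test on column x3 — row 1: 18/1 = 18; row 2: 11/5 = 11/5. Minimum is 11/5 at row 2 (w2 leaves); pivot element 5.
Divide row 2 by 5; eliminate column x3 from the other rows.
In the new row 2, the w2 entry is the old entry divided by the pivot: 1/5 = 1/5.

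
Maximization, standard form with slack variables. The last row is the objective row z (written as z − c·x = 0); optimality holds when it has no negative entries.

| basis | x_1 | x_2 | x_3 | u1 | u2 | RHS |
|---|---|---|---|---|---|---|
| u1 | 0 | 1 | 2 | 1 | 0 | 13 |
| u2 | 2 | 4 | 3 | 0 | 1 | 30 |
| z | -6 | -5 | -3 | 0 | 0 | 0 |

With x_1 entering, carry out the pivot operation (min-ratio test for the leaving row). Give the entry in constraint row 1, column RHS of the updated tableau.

Ratio test on column x_1 — row 1: entry 0 ≤ 0; row 2: 30/2 = 15. Minimum is 15 at row 2 (u2 leaves); pivot element 2.
Divide row 2 by 2; eliminate column x_1 from the other rows.
Row 1 update in column RHS: 13 − 0·15 = 13.

13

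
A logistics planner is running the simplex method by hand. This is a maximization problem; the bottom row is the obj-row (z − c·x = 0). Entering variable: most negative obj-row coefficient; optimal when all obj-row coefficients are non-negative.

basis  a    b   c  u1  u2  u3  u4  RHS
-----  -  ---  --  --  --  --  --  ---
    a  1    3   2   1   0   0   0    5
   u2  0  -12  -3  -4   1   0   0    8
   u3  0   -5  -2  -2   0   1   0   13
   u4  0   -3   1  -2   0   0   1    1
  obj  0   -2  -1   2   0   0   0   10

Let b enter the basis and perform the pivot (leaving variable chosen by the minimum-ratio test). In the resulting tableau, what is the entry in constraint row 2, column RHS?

28

Ratio test on column b — row 1: 5/3 = 5/3; row 2: entry -12 ≤ 0; row 3: entry -5 ≤ 0; row 4: entry -3 ≤ 0. Minimum is 5/3 at row 1 (a leaves); pivot element 3.
Divide row 1 by 3; eliminate column b from the other rows.
Row 2 update in column RHS: 8 − (-12)·(5/3) = 28.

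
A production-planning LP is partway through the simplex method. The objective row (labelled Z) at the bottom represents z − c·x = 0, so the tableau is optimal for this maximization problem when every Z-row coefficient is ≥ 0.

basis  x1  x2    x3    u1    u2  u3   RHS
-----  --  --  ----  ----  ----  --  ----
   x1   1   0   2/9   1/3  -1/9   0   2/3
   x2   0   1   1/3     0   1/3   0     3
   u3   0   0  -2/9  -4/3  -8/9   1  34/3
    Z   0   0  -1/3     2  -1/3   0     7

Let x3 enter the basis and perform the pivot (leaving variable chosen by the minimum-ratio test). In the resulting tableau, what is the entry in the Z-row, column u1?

5/2

Ratio test on column x3 — row 1: (2/3)/(2/9) = 3; row 2: 3/(1/3) = 9; row 3: entry -2/9 ≤ 0. Minimum is 3 at row 1 (x1 leaves); pivot element 2/9.
Divide row 1 by 2/9; eliminate column x3 from the other rows.
Z-row update in column u1: 2 − (-1/3)·(3/2) = 5/2.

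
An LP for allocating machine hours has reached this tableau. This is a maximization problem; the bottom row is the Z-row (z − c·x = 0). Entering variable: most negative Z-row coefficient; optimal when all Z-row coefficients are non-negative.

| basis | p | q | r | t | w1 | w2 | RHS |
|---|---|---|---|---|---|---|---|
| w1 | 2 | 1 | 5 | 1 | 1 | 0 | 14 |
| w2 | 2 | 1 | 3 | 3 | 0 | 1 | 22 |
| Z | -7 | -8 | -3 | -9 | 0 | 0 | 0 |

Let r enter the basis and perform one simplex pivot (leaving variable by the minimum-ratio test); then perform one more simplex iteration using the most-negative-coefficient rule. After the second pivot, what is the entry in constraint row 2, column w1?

-1/4

Ratio test on column r — row 1: 14/5 = 14/5; row 2: 22/3 = 22/3. Minimum is 14/5 at row 1 (w1 leaves); pivot element 5.
Divide row 1 by 5; eliminate column r from the other rows.
Second iteration: most negative Z-row entry is -42/5 in column t, so t enters.
Ratio test on column t — row 1: (14/5)/(1/5) = 14; row 2: (68/5)/(12/5) = 17/3. Minimum is 17/3 at row 2 (w2 leaves); pivot element 12/5.
Divide row 2 by 12/5; eliminate column t from the other rows.
After both pivots, the entry at constraint row 2, column w1 is -1/4.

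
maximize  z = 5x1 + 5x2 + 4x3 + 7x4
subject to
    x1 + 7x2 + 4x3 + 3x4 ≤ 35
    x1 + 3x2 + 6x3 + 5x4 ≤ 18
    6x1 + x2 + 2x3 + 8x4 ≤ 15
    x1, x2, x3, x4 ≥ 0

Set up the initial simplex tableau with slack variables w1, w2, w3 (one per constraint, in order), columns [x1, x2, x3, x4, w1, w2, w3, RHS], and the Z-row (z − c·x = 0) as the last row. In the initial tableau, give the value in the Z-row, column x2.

The Z-row carries the negated objective coefficients: the x2 entry is -5.

-5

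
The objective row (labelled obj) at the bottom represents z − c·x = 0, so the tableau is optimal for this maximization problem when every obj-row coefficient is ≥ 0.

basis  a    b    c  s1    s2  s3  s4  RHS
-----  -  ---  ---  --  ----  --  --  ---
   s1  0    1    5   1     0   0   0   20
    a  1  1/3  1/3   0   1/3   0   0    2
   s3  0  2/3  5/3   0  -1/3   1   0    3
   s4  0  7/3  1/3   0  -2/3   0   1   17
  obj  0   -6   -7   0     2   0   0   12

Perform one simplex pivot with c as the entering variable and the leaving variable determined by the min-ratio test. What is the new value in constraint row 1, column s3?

Ratio test on column c — row 1: 20/5 = 4; row 2: 2/(1/3) = 6; row 3: 3/(5/3) = 9/5; row 4: 17/(1/3) = 51. Minimum is 9/5 at row 3 (s3 leaves); pivot element 5/3.
Divide row 3 by 5/3; eliminate column c from the other rows.
Row 1 update in column s3: 0 − 5·(3/5) = -3.

-3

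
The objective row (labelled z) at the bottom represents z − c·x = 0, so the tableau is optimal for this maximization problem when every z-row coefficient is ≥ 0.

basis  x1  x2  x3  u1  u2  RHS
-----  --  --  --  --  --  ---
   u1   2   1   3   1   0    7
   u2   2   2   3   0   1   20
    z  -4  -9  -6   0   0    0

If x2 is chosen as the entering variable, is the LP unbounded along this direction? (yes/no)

Column x2 has positive entries in row(s) 1, 2, so the ratio test bounds it — not unbounded.

no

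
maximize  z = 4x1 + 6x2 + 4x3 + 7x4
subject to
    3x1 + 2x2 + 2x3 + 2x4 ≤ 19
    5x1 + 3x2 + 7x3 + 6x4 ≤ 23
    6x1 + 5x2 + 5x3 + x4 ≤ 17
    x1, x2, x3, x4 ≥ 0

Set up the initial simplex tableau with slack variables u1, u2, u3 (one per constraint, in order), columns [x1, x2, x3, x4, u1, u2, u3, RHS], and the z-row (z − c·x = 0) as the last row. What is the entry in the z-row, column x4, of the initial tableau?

-7

The z-row carries the negated objective coefficients: the x4 entry is -7.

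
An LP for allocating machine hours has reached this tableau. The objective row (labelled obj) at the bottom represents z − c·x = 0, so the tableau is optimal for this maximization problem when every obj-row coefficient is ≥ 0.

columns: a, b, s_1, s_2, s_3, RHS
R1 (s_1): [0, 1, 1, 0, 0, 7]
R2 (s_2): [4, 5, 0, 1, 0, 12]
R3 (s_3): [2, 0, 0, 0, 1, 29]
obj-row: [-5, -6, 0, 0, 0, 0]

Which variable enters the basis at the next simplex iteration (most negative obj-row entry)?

b

Negative obj-row entries: a: -5, b: -6.
The most negative is -6 in column b, so b enters.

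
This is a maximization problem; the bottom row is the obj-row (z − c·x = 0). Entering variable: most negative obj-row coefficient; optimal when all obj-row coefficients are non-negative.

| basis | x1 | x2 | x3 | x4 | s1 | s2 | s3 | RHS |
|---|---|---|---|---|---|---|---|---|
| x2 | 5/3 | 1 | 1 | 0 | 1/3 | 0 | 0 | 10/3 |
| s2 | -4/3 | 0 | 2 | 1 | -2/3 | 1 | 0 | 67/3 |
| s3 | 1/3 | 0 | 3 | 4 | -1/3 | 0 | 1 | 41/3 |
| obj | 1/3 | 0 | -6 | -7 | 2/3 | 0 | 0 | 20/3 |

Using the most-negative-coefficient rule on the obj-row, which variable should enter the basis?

x4

Negative obj-row entries: x3: -6, x4: -7.
The most negative is -7 in column x4, so x4 enters.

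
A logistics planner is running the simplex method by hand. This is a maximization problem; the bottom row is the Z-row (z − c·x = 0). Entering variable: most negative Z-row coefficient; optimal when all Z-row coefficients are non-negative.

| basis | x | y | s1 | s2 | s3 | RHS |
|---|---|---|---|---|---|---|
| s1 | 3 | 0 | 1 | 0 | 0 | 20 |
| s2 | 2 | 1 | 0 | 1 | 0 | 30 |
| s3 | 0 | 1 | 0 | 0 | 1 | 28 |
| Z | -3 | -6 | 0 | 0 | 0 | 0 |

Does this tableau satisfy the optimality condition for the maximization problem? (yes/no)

The Z-row has a negative entry -6 in column y, so it is not optimal.

no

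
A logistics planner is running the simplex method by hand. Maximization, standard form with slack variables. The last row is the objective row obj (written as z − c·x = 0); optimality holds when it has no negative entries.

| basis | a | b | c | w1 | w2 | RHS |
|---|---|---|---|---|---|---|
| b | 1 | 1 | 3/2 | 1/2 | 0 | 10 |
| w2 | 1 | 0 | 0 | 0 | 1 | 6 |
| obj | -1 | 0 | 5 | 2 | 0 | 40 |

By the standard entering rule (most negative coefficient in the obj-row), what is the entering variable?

a

Negative obj-row entries: a: -1.
The most negative is -1 in column a, so a enters.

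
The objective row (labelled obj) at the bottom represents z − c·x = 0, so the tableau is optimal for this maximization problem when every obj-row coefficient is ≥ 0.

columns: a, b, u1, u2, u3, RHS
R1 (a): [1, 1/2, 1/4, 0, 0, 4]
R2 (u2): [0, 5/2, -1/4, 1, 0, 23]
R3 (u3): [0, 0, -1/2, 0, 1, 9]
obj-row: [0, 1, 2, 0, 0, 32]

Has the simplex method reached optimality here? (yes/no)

Every obj-row coefficient is ≥ 0, so the tableau is optimal.

yes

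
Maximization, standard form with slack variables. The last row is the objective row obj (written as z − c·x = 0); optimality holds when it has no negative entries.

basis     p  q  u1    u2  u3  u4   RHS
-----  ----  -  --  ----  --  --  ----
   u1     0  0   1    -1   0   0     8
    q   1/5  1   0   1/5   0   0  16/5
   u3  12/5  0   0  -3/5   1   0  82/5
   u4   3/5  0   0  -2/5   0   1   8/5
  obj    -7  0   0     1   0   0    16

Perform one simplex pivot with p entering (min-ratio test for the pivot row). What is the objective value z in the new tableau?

104/3

Ratio test on column p — row 1: entry 0 ≤ 0; row 2: (16/5)/(1/5) = 16; row 3: (82/5)/(12/5) = 41/6; row 4: (8/5)/(3/5) = 8/3. Minimum is 8/3 at row 4 (u4 leaves); pivot element 3/5.
Pivot on row 4; the obj-row RHS becomes 16 − (-7)·(8/3) = 104/3.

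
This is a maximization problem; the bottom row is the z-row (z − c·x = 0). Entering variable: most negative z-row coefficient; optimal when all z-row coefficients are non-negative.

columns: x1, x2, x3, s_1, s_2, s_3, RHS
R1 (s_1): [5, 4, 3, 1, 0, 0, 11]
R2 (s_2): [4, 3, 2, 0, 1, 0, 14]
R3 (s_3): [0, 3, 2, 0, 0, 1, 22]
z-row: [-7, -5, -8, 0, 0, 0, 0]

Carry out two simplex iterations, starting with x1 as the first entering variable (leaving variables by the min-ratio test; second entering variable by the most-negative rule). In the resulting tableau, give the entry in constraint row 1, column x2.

Ratio test on column x1 — row 1: 11/5 = 11/5; row 2: 14/4 = 7/2; row 3: entry 0 ≤ 0. Minimum is 11/5 at row 1 (s_1 leaves); pivot element 5.
Divide row 1 by 5; eliminate column x1 from the other rows.
Second iteration: most negative z-row entry is -19/5 in column x3, so x3 enters.
Ratio test on column x3 — row 1: (11/5)/(3/5) = 11/3; row 2: entry -2/5 ≤ 0; row 3: 22/2 = 11. Minimum is 11/3 at row 1 (x1 leaves); pivot element 3/5.
Divide row 1 by 3/5; eliminate column x3 from the other rows.
After both pivots, the entry at constraint row 1, column x2 is 4/3.

4/3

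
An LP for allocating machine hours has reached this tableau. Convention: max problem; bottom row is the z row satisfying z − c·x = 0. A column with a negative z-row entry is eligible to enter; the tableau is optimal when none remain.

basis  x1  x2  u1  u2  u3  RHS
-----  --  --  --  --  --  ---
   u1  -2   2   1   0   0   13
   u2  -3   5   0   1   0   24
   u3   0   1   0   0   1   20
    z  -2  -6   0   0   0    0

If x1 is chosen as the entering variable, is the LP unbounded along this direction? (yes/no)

yes

Every constraint-row entry in column x1 is ≤ 0, so increasing x1 is unbounded.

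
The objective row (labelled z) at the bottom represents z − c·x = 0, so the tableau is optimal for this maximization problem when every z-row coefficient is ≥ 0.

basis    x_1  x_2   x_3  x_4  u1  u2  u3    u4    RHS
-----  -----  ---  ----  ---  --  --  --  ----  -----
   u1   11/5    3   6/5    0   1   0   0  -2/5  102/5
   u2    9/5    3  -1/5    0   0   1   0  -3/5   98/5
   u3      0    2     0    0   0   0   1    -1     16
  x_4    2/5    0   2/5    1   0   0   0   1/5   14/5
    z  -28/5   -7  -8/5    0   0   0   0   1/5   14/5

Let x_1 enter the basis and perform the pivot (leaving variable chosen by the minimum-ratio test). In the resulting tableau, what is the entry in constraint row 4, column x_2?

Ratio test on column x_1 — row 1: (102/5)/(11/5) = 102/11; row 2: (98/5)/(9/5) = 98/9; row 3: entry 0 ≤ 0; row 4: (14/5)/(2/5) = 7. Minimum is 7 at row 4 (x_4 leaves); pivot element 2/5.
Divide row 4 by 2/5; eliminate column x_1 from the other rows.
In the new row 4, the x_2 entry is the old entry divided by the pivot: 0/(2/5) = 0.

0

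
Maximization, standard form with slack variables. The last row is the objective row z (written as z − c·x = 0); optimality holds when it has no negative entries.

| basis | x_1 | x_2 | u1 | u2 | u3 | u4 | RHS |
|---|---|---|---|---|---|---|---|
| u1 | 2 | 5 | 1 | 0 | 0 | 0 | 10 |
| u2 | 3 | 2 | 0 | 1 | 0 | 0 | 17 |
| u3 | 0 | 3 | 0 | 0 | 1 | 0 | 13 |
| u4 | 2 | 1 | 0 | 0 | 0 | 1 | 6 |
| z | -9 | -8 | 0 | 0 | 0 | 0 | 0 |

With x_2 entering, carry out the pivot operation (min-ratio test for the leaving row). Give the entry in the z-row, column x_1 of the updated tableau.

-29/5

Ratio test on column x_2 — row 1: 10/5 = 2; row 2: 17/2 = 17/2; row 3: 13/3 = 13/3; row 4: 6/1 = 6. Minimum is 2 at row 1 (u1 leaves); pivot element 5.
Divide row 1 by 5; eliminate column x_2 from the other rows.
z-row update in column x_1: -9 − (-8)·(2/5) = -29/5.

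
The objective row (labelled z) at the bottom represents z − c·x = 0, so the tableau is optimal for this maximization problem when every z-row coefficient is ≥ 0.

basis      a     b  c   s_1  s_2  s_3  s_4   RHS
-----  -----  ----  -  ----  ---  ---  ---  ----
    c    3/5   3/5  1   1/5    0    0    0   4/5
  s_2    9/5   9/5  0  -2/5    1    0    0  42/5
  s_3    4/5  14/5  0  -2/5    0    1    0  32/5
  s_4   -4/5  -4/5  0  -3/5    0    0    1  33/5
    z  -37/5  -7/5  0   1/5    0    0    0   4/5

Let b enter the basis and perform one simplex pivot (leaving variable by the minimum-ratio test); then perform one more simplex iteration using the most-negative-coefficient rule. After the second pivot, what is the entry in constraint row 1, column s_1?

1/3

Ratio test on column b — row 1: (4/5)/(3/5) = 4/3; row 2: (42/5)/(9/5) = 14/3; row 3: (32/5)/(14/5) = 16/7; row 4: entry -4/5 ≤ 0. Minimum is 4/3 at row 1 (c leaves); pivot element 3/5.
Divide row 1 by 3/5; eliminate column b from the other rows.
Second iteration: most negative z-row entry is -6 in column a, so a enters.
Ratio test on column a — row 1: (4/3)/1 = 4/3; row 2: entry 0 ≤ 0; row 3: entry -2 ≤ 0; row 4: entry 0 ≤ 0. Minimum is 4/3 at row 1 (b leaves); pivot element 1.
Divide row 1 by 1; eliminate column a from the other rows.
After both pivots, the entry at constraint row 1, column s_1 is 1/3.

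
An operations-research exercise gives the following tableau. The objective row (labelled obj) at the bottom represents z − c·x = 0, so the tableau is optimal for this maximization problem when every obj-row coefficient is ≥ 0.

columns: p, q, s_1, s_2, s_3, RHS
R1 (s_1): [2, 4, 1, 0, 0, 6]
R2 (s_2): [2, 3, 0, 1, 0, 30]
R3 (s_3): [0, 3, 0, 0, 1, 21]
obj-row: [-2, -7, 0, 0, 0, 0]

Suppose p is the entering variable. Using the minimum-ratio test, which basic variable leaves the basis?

Column p entries and ratios — s_1: 6/2 = 3; s_2: 30/2 = 15; s_3: 0 ≤ 0, skip.
Smallest ratio is 3 in the row of s_1, so s_1 leaves.

s_1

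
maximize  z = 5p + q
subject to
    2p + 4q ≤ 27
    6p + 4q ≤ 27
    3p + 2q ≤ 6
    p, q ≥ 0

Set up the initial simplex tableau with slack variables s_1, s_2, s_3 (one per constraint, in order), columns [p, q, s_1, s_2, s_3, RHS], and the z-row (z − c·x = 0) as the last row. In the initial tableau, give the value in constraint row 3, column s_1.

0

Slack s_1 belongs to constraint 1; its column is the unit vector e_1, so the entry in row 3 is 0.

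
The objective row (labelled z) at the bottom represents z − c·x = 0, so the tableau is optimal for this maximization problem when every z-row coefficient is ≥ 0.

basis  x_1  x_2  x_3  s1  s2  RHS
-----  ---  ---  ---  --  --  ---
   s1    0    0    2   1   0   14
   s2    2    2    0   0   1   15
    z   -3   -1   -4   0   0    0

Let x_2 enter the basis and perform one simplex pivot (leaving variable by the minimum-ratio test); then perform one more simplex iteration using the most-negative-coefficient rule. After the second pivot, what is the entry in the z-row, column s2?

1/2

Ratio test on column x_2 — row 1: entry 0 ≤ 0; row 2: 15/2 = 15/2. Minimum is 15/2 at row 2 (s2 leaves); pivot element 2.
Divide row 2 by 2; eliminate column x_2 from the other rows.
Second iteration: most negative z-row entry is -4 in column x_3, so x_3 enters.
Ratio test on column x_3 — row 1: 14/2 = 7; row 2: entry 0 ≤ 0. Minimum is 7 at row 1 (s1 leaves); pivot element 2.
Divide row 1 by 2; eliminate column x_3 from the other rows.
After both pivots, the entry at the z-row, column s2 is 1/2.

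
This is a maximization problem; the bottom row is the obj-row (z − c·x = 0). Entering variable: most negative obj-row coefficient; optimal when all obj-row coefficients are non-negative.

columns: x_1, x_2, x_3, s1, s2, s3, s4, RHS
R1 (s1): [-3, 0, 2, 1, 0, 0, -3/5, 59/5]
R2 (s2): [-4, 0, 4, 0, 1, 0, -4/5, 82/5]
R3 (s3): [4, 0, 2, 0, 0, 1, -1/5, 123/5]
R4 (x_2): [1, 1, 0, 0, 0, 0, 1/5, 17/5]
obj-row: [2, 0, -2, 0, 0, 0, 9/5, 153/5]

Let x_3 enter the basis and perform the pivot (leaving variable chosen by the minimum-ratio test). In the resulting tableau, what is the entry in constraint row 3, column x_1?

6

Ratio test on column x_3 — row 1: (59/5)/2 = 59/10; row 2: (82/5)/4 = 41/10; row 3: (123/5)/2 = 123/10; row 4: entry 0 ≤ 0. Minimum is 41/10 at row 2 (s2 leaves); pivot element 4.
Divide row 2 by 4; eliminate column x_3 from the other rows.
Row 3 update in column x_1: 4 − 2·(-1) = 6.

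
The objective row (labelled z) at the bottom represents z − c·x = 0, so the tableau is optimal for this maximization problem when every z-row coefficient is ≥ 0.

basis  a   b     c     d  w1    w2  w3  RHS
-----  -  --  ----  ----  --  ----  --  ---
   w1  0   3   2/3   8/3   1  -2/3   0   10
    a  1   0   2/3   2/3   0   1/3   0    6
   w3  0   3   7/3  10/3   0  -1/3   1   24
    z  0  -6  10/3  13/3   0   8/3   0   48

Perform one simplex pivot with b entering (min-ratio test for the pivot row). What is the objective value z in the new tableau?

Ratio test on column b — row 1: 10/3 = 10/3; row 2: entry 0 ≤ 0; row 3: 24/3 = 8. Minimum is 10/3 at row 1 (w1 leaves); pivot element 3.
Pivot on row 1; the z-row RHS becomes 48 − (-6)·(10/3) = 68.

68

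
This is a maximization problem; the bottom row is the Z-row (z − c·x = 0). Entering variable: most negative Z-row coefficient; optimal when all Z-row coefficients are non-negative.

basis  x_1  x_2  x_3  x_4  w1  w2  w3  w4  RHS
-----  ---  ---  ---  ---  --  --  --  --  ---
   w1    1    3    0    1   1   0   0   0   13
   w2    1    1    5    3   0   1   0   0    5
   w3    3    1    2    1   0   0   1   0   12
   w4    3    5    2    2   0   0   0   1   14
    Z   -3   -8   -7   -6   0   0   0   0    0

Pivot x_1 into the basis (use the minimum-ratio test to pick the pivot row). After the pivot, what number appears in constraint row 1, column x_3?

-2/3

Ratio test on column x_1 — row 1: 13/1 = 13; row 2: 5/1 = 5; row 3: 12/3 = 4; row 4: 14/3 = 14/3. Minimum is 4 at row 3 (w3 leaves); pivot element 3.
Divide row 3 by 3; eliminate column x_1 from the other rows.
Row 1 update in column x_3: 0 − 1·(2/3) = -2/3.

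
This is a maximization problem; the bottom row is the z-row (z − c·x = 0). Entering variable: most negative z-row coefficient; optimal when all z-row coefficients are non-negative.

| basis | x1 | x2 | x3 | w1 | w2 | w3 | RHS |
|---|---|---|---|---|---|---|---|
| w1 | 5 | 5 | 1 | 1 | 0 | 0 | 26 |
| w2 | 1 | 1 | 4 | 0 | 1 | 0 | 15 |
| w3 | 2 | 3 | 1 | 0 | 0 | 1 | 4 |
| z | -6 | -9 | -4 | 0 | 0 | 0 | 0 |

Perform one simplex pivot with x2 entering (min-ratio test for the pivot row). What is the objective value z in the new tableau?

Ratio test on column x2 — row 1: 26/5 = 26/5; row 2: 15/1 = 15; row 3: 4/3 = 4/3. Minimum is 4/3 at row 3 (w3 leaves); pivot element 3.
Pivot on row 3; the z-row RHS becomes 0 − (-9)·(4/3) = 12.

12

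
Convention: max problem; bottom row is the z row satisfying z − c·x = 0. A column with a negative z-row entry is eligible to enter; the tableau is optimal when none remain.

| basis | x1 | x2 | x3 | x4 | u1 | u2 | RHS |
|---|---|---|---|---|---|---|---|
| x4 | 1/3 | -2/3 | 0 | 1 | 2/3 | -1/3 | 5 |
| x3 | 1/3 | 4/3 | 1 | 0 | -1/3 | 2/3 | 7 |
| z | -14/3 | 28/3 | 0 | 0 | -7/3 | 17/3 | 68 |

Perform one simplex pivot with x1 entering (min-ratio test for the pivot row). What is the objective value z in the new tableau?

138

Ratio test on column x1 — row 1: 5/(1/3) = 15; row 2: 7/(1/3) = 21. Minimum is 15 at row 1 (x4 leaves); pivot element 1/3.
Pivot on row 1; the z-row RHS becomes 68 − (-14/3)·15 = 138.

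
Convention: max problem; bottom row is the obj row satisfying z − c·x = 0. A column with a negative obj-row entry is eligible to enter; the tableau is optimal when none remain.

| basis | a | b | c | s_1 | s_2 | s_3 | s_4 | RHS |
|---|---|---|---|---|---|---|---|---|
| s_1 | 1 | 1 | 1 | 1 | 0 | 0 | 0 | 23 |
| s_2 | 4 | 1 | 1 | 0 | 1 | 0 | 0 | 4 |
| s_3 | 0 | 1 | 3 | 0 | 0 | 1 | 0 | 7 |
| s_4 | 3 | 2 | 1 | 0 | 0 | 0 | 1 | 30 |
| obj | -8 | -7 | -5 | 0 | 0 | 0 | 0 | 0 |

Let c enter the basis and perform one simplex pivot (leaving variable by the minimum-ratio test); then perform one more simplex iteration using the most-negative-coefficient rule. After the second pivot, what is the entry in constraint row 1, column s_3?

-1/4

Ratio test on column c — row 1: 23/1 = 23; row 2: 4/1 = 4; row 3: 7/3 = 7/3; row 4: 30/1 = 30. Minimum is 7/3 at row 3 (s_3 leaves); pivot element 3.
Divide row 3 by 3; eliminate column c from the other rows.
Second iteration: most negative obj-row entry is -8 in column a, so a enters.
Ratio test on column a — row 1: (62/3)/1 = 62/3; row 2: (5/3)/4 = 5/12; row 3: entry 0 ≤ 0; row 4: (83/3)/3 = 83/9. Minimum is 5/12 at row 2 (s_2 leaves); pivot element 4.
Divide row 2 by 4; eliminate column a from the other rows.
After both pivots, the entry at constraint row 1, column s_3 is -1/4.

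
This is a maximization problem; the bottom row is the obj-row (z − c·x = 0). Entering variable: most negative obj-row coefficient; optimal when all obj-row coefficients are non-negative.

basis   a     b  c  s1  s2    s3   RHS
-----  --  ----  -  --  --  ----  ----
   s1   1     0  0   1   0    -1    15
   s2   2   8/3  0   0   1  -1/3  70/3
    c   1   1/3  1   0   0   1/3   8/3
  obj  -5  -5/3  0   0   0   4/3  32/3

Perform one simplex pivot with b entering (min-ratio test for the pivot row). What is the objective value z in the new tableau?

Ratio test on column b — row 1: entry 0 ≤ 0; row 2: (70/3)/(8/3) = 35/4; row 3: (8/3)/(1/3) = 8. Minimum is 8 at row 3 (c leaves); pivot element 1/3.
Pivot on row 3; the obj-row RHS becomes 32/3 − (-5/3)·8 = 24.

24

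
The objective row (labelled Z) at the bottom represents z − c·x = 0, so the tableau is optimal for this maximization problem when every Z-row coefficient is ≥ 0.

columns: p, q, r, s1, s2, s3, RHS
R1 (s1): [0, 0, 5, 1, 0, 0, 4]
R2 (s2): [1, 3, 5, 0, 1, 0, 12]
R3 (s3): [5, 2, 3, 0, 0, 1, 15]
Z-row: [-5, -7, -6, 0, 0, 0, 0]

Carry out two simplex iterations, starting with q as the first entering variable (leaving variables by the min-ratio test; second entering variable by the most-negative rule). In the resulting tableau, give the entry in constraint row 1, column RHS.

4

Ratio test on column q — row 1: entry 0 ≤ 0; row 2: 12/3 = 4; row 3: 15/2 = 15/2. Minimum is 4 at row 2 (s2 leaves); pivot element 3.
Divide row 2 by 3; eliminate column q from the other rows.
Second iteration: most negative Z-row entry is -8/3 in column p, so p enters.
Ratio test on column p — row 1: entry 0 ≤ 0; row 2: 4/(1/3) = 12; row 3: 7/(13/3) = 21/13. Minimum is 21/13 at row 3 (s3 leaves); pivot element 13/3.
Divide row 3 by 13/3; eliminate column p from the other rows.
After both pivots, the entry at constraint row 1, column RHS is 4.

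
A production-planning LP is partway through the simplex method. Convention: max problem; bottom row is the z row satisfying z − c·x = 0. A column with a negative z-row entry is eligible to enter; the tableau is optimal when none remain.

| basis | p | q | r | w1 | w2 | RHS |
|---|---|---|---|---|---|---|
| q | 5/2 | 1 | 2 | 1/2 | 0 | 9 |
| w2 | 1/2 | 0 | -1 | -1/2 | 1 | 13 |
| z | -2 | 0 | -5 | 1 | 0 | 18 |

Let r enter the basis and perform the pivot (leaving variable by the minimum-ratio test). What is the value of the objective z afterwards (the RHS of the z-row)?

81/2

Ratio test on column r — row 1: 9/2 = 9/2; row 2: entry -1 ≤ 0. Minimum is 9/2 at row 1 (q leaves); pivot element 2.
Pivot on row 1; the z-row RHS becomes 18 − (-5)·(9/2) = 81/2.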